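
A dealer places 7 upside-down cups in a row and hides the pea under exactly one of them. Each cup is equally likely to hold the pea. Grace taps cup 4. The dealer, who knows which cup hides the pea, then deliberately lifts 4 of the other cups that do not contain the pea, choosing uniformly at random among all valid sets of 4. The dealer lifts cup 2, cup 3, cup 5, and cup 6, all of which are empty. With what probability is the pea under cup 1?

3/7

Consider each possible location of the pea in turn.
If it is under either of cups 1 and 7 (prior 1/7 each): the dealer has 5 equally likely choices, so probability 1/5; weight (1/7)·(1/5) = 1/35 each.
If it is under any of cups 2, 3, 5, and 6 (prior 1/7 each): that cup was opened and seen not to hold the prize — ruled out; weight (1/7)·0 = 0 each.
If it is under cup 4 (prior 1/7): the dealer has 15 equally likely choices, so probability 1/15; weight (1/7)·(1/15) = 1/105.
The weights sum to 1/15.
So P(the pea under cup 1 | the dealer opened cup 2, cup 3, cup 5, and cup 6) = (1/35) / (1/15) = 3/7.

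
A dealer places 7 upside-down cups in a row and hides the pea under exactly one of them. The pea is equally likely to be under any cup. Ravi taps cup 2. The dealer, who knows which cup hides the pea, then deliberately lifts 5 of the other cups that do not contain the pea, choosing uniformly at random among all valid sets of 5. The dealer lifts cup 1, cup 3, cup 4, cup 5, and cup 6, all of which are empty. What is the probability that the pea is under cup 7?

Condition on the true location of the pea.
If it is under any of cups 1, 3, 4, 5, and 6 (prior 1/7 each): that cup was opened and seen not to hold the prize — ruled out; weight (1/7)·0 = 0 each.
If it is under cup 2 (prior 1/7): the dealer has 6 equally likely choices, so probability 1/6; weight (1/7)·(1/6) = 1/42.
If it is under cup 7 (prior 1/7): the dealer has no choice, probability 1; weight (1/7)·1 = 1/7.
The weights sum to 1/6.
So P(the pea under cup 7 | the dealer opened cup 1, cup 3, cup 4, cup 5, and cup 6) = (1/7) / (1/6) = 6/7.

6/7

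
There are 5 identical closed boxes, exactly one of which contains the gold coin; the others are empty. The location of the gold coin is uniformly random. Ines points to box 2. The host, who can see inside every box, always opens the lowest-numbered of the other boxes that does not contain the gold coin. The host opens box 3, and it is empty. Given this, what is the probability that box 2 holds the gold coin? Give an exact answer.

0

Consider each possible location of the gold coin in turn.
If it is in box 1 (prior 1/5): box 3 is the lowest-numbered option available, probability 1; weight (1/5)·1 = 1/5.
If it is in any of boxes 2, 4, and 5 (prior 1/5 each): the host would have opened box 1 instead, probability 0; weight (1/5)·0 = 0 each.
If it is in box 3 (prior 1/5): the host opened box 3, so this case is ruled out; weight (1/5)·0 = 0.
The weights sum to 1/5.
So P(the gold coin in box 2 | the host opened box 3) = 0 / (1/5) = 0.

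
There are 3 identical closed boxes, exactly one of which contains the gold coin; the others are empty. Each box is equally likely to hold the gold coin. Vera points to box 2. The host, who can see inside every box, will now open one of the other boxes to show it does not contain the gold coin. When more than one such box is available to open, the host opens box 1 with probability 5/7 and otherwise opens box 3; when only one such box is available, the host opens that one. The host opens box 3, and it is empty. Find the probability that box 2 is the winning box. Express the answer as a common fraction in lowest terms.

2/9

Apply Bayes' rule, conditioning on where the gold coin actually is.
If it is in box 1 (prior 1/3): only box 3 is available, probability 1; weight (1/3)·1 = 1/3.
If it is in box 2 (prior 1/3): box 1 is available but not opened, probability 2/7; weight (1/3)·(2/7) = 2/21.
If it is in box 3 (prior 1/3): the host opened box 3, so this case is ruled out; weight (1/3)·0 = 0.
The weights sum to 3/7.
So P(the gold coin in box 2 | the host opened box 3) = (2/21) / (3/7) = 2/9.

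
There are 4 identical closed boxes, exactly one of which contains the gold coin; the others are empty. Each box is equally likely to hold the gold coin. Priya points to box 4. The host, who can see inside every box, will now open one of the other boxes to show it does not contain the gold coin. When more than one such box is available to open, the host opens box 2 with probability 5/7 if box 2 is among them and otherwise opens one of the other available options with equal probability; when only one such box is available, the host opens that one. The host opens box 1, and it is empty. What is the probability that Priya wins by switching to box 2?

Apply Bayes' rule, conditioning on where the gold coin actually is.
If it is in box 1 (prior 1/4): the host opened box 1, so this case is ruled out; weight (1/4)·0 = 0.
If it is in box 2 (prior 1/4): box 2 holds the prize so is unavailable; the host chooses uniformly among the 2 others, probability 1/2; weight (1/4)·(1/2) = 1/8.
If it is in box 3 (prior 1/4): box 2 is available but not opened, probability 2/7; weight (1/4)·(2/7) = 1/14.
If it is in box 4 (prior 1/4): box 2 is available but not opened; box 1 gets probability (1 − 5/7)/2 = 1/7; weight (1/4)·(1/7) = 1/28.
The weights sum to 13/56.
So P(the gold coin in box 2 | the host opened box 1) = (1/8) / (13/56) = 7/13.

7/13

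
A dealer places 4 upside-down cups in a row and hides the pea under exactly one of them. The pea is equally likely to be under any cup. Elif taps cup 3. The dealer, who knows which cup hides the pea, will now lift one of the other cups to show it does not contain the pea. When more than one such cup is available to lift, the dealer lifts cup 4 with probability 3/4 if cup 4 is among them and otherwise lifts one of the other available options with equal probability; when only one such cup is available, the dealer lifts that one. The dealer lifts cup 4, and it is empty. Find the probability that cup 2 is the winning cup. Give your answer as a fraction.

1/3

Condition on the true location of the pea.
If it is under any of cups 1, 2, and 3 (prior 1/4 each): cup 4 is available, opened with probability 3/4; weight (1/4)·(3/4) = 3/16 each.
If it is under cup 4 (prior 1/4): the dealer opened cup 4, so this case is ruled out; weight (1/4)·0 = 0.
The weights sum to 9/16.
So P(the pea under cup 2 | the dealer opened cup 4) = (3/16) / (9/16) = 1/3.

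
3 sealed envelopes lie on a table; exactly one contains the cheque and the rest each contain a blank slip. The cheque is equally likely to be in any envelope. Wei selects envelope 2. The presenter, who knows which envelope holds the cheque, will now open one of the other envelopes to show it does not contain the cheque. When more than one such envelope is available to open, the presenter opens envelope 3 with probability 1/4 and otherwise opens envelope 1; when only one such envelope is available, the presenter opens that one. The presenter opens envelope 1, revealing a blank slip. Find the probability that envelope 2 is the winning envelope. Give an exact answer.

3/7

Consider each possible location of the cheque in turn.
If it is in envelope 1 (prior 1/3): the presenter opened envelope 1, so this case is ruled out; weight (1/3)·0 = 0.
If it is in envelope 2 (prior 1/3): envelope 3 is available but not opened, probability 3/4; weight (1/3)·(3/4) = 1/4.
If it is in envelope 3 (prior 1/3): only envelope 1 is available, probability 1; weight (1/3)·1 = 1/3.
The weights sum to 7/12.
So P(the cheque in envelope 2 | the presenter opened envelope 1) = (1/4) / (7/12) = 3/7.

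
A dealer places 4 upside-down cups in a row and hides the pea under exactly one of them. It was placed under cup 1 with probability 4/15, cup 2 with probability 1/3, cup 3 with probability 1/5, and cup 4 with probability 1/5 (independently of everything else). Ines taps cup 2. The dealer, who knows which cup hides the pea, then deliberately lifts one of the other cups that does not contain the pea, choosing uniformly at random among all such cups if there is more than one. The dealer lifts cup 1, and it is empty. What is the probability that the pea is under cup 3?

Consider each possible location of the pea in turn.
If it is under cup 1 (prior 4/15): the dealer opened cup 1, so this case is ruled out; weight (4/15)·0 = 0.
If it is under cup 2 (prior 1/3): the dealer has 3 equally likely choices, so probability 1/3; weight (1/3)·(1/3) = 1/9.
If it is under either of cups 3 and 4 (prior 1/5 each): the dealer has 2 equally likely choices, so probability 1/2; weight (1/5)·(1/2) = 1/10 each.
The weights sum to 14/45.
So P(the pea under cup 3 | the dealer opened cup 1) = (1/10) / (14/45) = 9/28.

9/28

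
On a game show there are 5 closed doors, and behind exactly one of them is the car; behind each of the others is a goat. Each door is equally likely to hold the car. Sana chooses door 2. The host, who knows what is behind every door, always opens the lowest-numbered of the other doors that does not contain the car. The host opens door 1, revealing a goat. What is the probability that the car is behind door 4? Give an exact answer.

1/4

Apply Bayes' rule, conditioning on where the car actually is.
If it is behind door 1 (prior 1/5): the host opened door 1, so this case is ruled out; weight (1/5)·0 = 0.
If it is behind any of doors 2, 3, 4, and 5 (prior 1/5 each): door 1 is the lowest-numbered option available, probability 1; weight (1/5)·1 = 1/5 each.
The weights sum to 4/5.
So P(the car behind door 4 | the host opened door 1) = (1/5) / (4/5) = 1/4.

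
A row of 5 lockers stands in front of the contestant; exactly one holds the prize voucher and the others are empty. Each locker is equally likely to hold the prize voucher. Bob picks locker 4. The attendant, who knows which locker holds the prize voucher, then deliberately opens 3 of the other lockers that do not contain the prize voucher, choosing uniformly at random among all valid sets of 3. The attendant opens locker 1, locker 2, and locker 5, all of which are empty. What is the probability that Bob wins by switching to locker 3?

4/5

Consider each possible location of the prize voucher in turn.
If it is in any of lockers 1, 2, and 5 (prior 1/5 each): that locker was opened and seen not to hold the prize — ruled out; weight (1/5)·0 = 0 each.
If it is in locker 3 (prior 1/5): the attendant has no choice, probability 1; weight (1/5)·1 = 1/5.
If it is in locker 4 (prior 1/5): the attendant has 4 equally likely choices, so probability 1/4; weight (1/5)·(1/4) = 1/20.
The weights sum to 1/4.
So P(the prize voucher in locker 3 | the attendant opened locker 1, locker 2, and locker 5) = (1/5) / (1/4) = 4/5.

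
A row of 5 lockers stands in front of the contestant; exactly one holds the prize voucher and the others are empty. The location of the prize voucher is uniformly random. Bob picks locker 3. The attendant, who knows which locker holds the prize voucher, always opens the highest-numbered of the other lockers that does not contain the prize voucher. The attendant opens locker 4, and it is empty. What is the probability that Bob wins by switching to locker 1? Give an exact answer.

0

Apply Bayes' rule, conditioning on where the prize voucher actually is.
If it is in any of lockers 1, 2, and 3 (prior 1/5 each): the attendant would have opened locker 5 instead, probability 0; weight (1/5)·0 = 0 each.
If it is in locker 4 (prior 1/5): the attendant opened locker 4, so this case is ruled out; weight (1/5)·0 = 0.
If it is in locker 5 (prior 1/5): locker 4 is the highest-numbered option available, probability 1; weight (1/5)·1 = 1/5.
The weights sum to 1/5.
So P(the prize voucher in locker 1 | the attendant opened locker 4) = 0 / (1/5) = 0.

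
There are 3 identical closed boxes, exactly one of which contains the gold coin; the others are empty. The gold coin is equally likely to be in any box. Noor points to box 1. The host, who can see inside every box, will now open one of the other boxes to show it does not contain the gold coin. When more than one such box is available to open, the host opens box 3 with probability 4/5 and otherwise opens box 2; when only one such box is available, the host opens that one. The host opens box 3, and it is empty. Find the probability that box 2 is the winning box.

Apply Bayes' rule, conditioning on where the gold coin actually is.
If it is in box 1 (prior 1/3): box 3 is available, opened with probability 4/5; weight (1/3)·(4/5) = 4/15.
If it is in box 2 (prior 1/3): only box 3 is available, probability 1; weight (1/3)·1 = 1/3.
If it is in box 3 (prior 1/3): the host opened box 3, so this case is ruled out; weight (1/3)·0 = 0.
The weights sum to 3/5.
So P(the gold coin in box 2 | the host opened box 3) = (1/3) / (3/5) = 5/9.

5/9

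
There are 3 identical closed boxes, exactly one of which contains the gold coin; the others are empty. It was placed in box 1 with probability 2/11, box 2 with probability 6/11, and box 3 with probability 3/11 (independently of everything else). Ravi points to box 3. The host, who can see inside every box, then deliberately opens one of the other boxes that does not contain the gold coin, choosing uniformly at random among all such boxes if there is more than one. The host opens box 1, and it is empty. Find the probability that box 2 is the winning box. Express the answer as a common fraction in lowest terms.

Apply Bayes' rule, conditioning on where the gold coin actually is.
If it is in box 1 (prior 2/11): the host opened box 1, so this case is ruled out; weight (2/11)·0 = 0.
If it is in box 2 (prior 6/11): the host has no choice, probability 1; weight (6/11)·1 = 6/11.
If it is in box 3 (prior 3/11): the host has 2 equally likely choices, so probability 1/2; weight (3/11)·(1/2) = 3/22.
The weights sum to 15/22.
So P(the gold coin in box 2 | the host opened box 1) = (6/11) / (15/22) = 4/5.

4/5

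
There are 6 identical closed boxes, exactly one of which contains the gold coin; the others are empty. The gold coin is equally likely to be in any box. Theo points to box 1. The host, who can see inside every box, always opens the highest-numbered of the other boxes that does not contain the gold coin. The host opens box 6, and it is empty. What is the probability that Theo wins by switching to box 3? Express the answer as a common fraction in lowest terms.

1/5

Consider each possible location of the gold coin in turn.
If it is in any of boxes 1, 2, 3, 4, and 5 (prior 1/6 each): box 6 is the highest-numbered option available, probability 1; weight (1/6)·1 = 1/6 each.
If it is in box 6 (prior 1/6): the host opened box 6, so this case is ruled out; weight (1/6)·0 = 0.
The weights sum to 5/6.
So P(the gold coin in box 3 | the host opened box 6) = (1/6) / (5/6) = 1/5.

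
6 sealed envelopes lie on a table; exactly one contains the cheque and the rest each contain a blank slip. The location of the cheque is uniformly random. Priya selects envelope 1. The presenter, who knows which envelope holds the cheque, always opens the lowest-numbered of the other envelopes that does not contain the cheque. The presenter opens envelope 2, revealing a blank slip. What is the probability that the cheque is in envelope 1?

Consider each possible location of the cheque in turn.
If it is in any of envelopes 1, 3, 4, 5, and 6 (prior 1/6 each): envelope 2 is the lowest-numbered option available, probability 1; weight (1/6)·1 = 1/6 each.
If it is in envelope 2 (prior 1/6): the presenter opened envelope 2, so this case is ruled out; weight (1/6)·0 = 0.
The weights sum to 5/6.
So P(the cheque in envelope 1 | the presenter opened envelope 2) = (1/6) / (5/6) = 1/5.

1/5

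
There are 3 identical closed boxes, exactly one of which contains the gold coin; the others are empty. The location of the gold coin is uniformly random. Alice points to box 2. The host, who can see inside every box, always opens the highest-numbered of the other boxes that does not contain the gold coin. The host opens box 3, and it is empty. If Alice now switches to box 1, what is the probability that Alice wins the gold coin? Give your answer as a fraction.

Consider each possible location of the gold coin in turn.
If it is in either of boxes 1 and 2 (prior 1/3 each): box 3 is the highest-numbered option available, probability 1; weight (1/3)·1 = 1/3 each.
If it is in box 3 (prior 1/3): the host opened box 3, so this case is ruled out; weight (1/3)·0 = 0.
The weights sum to 2/3.
So P(the gold coin in box 1 | the host opened box 3) = (1/3) / (2/3) = 1/2.

1/2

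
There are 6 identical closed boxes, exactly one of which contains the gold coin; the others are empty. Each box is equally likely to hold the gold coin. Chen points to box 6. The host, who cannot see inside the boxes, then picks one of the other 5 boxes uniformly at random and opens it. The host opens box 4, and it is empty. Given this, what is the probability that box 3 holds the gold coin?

1/5

Because the host chose which box to open without knowing where the gold coin is, the choice is independent of the prize location. Learning that box 4 does not hold the gold coin simply rules out that one location and leaves the remaining 5 boxes still equally likely by symmetry.
So P(the gold coin in box 3) = 1/5.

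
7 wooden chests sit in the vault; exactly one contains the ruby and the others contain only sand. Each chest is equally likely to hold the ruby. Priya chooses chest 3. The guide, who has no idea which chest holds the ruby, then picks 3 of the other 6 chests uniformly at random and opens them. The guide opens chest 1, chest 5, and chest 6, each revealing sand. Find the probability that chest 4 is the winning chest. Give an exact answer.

Apply Bayes' rule, conditioning on where the ruby actually is.
If it is in any of chests 1, 5, and 6 (prior 1/7 each): that chest was opened and seen not to hold the prize — ruled out; weight (1/7)·0 = 0 each.
If it is in any of chests 2, 3, 4, and 7 (prior 1/7 each): the guide picks exactly this set with probability 1/20 regardless, and none is the prize; weight (1/7)·(1/20) = 1/140 each.
The weights sum to 1/35.
So P(the ruby in chest 4 | the guide opened chest 1, chest 5, and chest 6) = (1/140) / (1/35) = 1/4.

1/4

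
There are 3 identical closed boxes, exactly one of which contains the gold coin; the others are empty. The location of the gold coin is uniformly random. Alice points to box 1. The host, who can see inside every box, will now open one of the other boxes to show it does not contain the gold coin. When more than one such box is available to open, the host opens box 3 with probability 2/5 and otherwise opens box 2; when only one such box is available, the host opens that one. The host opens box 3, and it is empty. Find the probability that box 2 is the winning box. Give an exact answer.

5/7

Consider each possible location of the gold coin in turn.
If it is in box 1 (prior 1/3): box 3 is available, opened with probability 2/5; weight (1/3)·(2/5) = 2/15.
If it is in box 2 (prior 1/3): only box 3 is available, probability 1; weight (1/3)·1 = 1/3.
If it is in box 3 (prior 1/3): the host opened box 3, so this case is ruled out; weight (1/3)·0 = 0.
The weights sum to 7/15.
So P(the gold coin in box 2 | the host opened box 3) = (1/3) / (7/15) = 5/7.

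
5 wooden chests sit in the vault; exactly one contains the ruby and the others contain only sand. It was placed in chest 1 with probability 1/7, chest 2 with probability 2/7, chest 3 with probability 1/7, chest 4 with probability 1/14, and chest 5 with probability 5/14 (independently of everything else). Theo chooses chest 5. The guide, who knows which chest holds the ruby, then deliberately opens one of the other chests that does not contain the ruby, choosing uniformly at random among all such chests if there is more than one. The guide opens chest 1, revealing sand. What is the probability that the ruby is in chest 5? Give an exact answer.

15/43

Apply Bayes' rule, conditioning on where the ruby actually is.
If it is in chest 1 (prior 1/7): the guide opened chest 1, so this case is ruled out; weight (1/7)·0 = 0.
If it is in chest 2 (prior 2/7): the guide has 3 equally likely choices, so probability 1/3; weight (2/7)·(1/3) = 2/21.
If it is in chest 3 (prior 1/7): the guide has 3 equally likely choices, so probability 1/3; weight (1/7)·(1/3) = 1/21.
If it is in chest 4 (prior 1/14): the guide has 3 equally likely choices, so probability 1/3; weight (1/14)·(1/3) = 1/42.
If it is in chest 5 (prior 5/14): the guide has 4 equally likely choices, so probability 1/4; weight (5/14)·(1/4) = 5/56.
The weights sum to 43/168.
So P(the ruby in chest 5 | the guide opened chest 1) = (5/56) / (43/168) = 15/43.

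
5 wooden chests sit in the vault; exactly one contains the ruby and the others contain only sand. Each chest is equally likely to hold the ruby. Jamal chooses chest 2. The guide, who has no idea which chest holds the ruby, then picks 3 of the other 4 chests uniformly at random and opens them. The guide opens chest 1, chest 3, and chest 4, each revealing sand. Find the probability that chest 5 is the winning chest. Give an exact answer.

Consider each possible location of the ruby in turn.
If it is in any of chests 1, 3, and 4 (prior 1/5 each): that chest was opened and seen not to hold the prize — ruled out; weight (1/5)·0 = 0 each.
If it is in either of chests 2 and 5 (prior 1/5 each): the guide picks exactly this set with probability 1/4 regardless, and none is the prize; weight (1/5)·(1/4) = 1/20 each.
The weights sum to 1/10.
So P(the ruby in chest 5 | the guide opened chest 1, chest 3, and chest 4) = (1/20) / (1/10) = 1/2.

1/2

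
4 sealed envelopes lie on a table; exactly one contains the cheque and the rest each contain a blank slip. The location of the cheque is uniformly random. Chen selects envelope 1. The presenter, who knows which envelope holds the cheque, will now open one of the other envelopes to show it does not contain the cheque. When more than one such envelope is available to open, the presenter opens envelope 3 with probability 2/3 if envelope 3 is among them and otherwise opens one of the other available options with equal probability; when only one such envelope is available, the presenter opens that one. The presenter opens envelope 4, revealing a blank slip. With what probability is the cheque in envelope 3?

Apply Bayes' rule, conditioning on where the cheque actually is.
If it is in envelope 1 (prior 1/4): envelope 3 is available but not opened; envelope 4 gets probability (1 − 2/3)/2 = 1/6; weight (1/4)·(1/6) = 1/24.
If it is in envelope 2 (prior 1/4): envelope 3 is available but not opened, probability 1/3; weight (1/4)·(1/3) = 1/12.
If it is in envelope 3 (prior 1/4): envelope 3 holds the prize so is unavailable; the presenter chooses uniformly among the 2 others, probability 1/2; weight (1/4)·(1/2) = 1/8.
If it is in envelope 4 (prior 1/4): the presenter opened envelope 4, so this case is ruled out; weight (1/4)·0 = 0.
The weights sum to 1/4.
So P(the cheque in envelope 3 | the presenter opened envelope 4) = (1/8) / (1/4) = 1/2.

1/2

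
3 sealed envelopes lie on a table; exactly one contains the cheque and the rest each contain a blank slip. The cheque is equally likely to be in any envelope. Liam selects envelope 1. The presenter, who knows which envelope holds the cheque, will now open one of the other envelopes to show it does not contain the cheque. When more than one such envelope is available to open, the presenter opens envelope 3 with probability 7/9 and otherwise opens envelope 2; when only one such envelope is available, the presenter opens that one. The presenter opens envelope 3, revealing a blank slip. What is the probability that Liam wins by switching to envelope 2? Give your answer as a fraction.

Consider each possible location of the cheque in turn.
If it is in envelope 1 (prior 1/3): envelope 3 is available, opened with probability 7/9; weight (1/3)·(7/9) = 7/27.
If it is in envelope 2 (prior 1/3): only envelope 3 is available, probability 1; weight (1/3)·1 = 1/3.
If it is in envelope 3 (prior 1/3): the presenter opened envelope 3, so this case is ruled out; weight (1/3)·0 = 0.
The weights sum to 16/27.
So P(the cheque in envelope 2 | the presenter opened envelope 3) = (1/3) / (16/27) = 9/16.

9/16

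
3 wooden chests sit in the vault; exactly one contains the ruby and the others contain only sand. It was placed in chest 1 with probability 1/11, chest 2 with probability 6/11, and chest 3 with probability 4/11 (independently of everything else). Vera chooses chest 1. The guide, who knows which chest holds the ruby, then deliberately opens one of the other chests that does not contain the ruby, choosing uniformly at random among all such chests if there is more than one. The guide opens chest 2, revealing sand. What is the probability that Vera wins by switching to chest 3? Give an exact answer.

8/9

Consider each possible location of the ruby in turn.
If it is in chest 1 (prior 1/11): the guide has 2 equally likely choices, so probability 1/2; weight (1/11)·(1/2) = 1/22.
If it is in chest 2 (prior 6/11): the guide opened chest 2, so this case is ruled out; weight (6/11)·0 = 0.
If it is in chest 3 (prior 4/11): the guide has no choice, probability 1; weight (4/11)·1 = 4/11.
The weights sum to 9/22.
So P(the ruby in chest 3 | the guide opened chest 2) = (4/11) / (9/22) = 8/9.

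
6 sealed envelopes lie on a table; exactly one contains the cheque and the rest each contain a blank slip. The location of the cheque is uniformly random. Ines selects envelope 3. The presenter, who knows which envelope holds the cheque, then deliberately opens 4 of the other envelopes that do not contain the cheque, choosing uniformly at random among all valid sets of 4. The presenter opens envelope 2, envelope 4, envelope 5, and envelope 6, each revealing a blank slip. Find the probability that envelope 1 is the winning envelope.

Consider each possible location of the cheque in turn.
If it is in envelope 1 (prior 1/6): the presenter has no choice, probability 1; weight (1/6)·1 = 1/6.
If it is in any of envelopes 2, 4, 5, and 6 (prior 1/6 each): that envelope was opened and seen not to hold the prize — ruled out; weight (1/6)·0 = 0 each.
If it is in envelope 3 (prior 1/6): the presenter has 5 equally likely choices, so probability 1/5; weight (1/6)·(1/5) = 1/30.
The weights sum to 1/5.
So P(the cheque in envelope 1 | the presenter opened envelope 2, envelope 4, envelope 5, and envelope 6) = (1/6) / (1/5) = 5/6.

5/6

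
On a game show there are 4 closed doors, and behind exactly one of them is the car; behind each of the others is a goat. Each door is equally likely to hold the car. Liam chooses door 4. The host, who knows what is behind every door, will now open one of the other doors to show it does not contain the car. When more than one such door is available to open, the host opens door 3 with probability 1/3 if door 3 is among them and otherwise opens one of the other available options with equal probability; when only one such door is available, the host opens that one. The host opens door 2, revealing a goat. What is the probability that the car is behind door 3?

Consider each possible location of the car in turn.
If it is behind door 1 (prior 1/4): door 3 is available but not opened, probability 2/3; weight (1/4)·(2/3) = 1/6.
If it is behind door 2 (prior 1/4): the host opened door 2, so this case is ruled out; weight (1/4)·0 = 0.
If it is behind door 3 (prior 1/4): door 3 holds the prize so is unavailable; the host chooses uniformly among the 2 others, probability 1/2; weight (1/4)·(1/2) = 1/8.
If it is behind door 4 (prior 1/4): door 3 is available but not opened; door 2 gets probability (1 − 1/3)/2 = 1/3; weight (1/4)·(1/3) = 1/12.
The weights sum to 3/8.
So P(the car behind door 3 | the host opened door 2) = (1/8) / (3/8) = 1/3.

1/3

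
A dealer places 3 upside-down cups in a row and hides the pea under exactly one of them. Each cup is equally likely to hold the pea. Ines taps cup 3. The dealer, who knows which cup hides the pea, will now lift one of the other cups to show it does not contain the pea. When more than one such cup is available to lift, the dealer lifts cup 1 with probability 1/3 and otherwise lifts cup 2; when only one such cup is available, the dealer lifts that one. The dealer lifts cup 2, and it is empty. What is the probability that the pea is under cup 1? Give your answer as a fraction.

3/5

Condition on the true location of the pea.
If it is under cup 1 (prior 1/3): only cup 2 is available, probability 1; weight (1/3)·1 = 1/3.
If it is under cup 2 (prior 1/3): the dealer opened cup 2, so this case is ruled out; weight (1/3)·0 = 0.
If it is under cup 3 (prior 1/3): cup 1 is available but not opened, probability 2/3; weight (1/3)·(2/3) = 2/9.
The weights sum to 5/9.
So P(the pea under cup 1 | the dealer opened cup 2) = (1/3) / (5/9) = 3/5.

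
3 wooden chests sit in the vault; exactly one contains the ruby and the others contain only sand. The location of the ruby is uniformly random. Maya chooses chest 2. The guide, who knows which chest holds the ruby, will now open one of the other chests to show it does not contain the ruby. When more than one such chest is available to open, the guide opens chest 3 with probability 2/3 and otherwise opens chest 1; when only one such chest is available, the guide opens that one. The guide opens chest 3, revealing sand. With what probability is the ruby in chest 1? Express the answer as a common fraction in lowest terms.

3/5

Consider each possible location of the ruby in turn.
If it is in chest 1 (prior 1/3): only chest 3 is available, probability 1; weight (1/3)·1 = 1/3.
If it is in chest 2 (prior 1/3): chest 3 is available, opened with probability 2/3; weight (1/3)·(2/3) = 2/9.
If it is in chest 3 (prior 1/3): the guide opened chest 3, so this case is ruled out; weight (1/3)·0 = 0.
The weights sum to 5/9.
So P(the ruby in chest 1 | the guide opened chest 3) = (1/3) / (5/9) = 3/5.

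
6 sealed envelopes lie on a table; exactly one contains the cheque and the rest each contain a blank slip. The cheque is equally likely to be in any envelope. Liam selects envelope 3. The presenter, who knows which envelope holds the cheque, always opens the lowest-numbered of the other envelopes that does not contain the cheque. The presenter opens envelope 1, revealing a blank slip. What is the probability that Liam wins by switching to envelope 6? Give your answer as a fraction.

Apply Bayes' rule, conditioning on where the cheque actually is.
If it is in envelope 1 (prior 1/6): the presenter opened envelope 1, so this case is ruled out; weight (1/6)·0 = 0.
If it is in any of envelopes 2, 3, 4, 5, and 6 (prior 1/6 each): envelope 1 is the lowest-numbered option available, probability 1; weight (1/6)·1 = 1/6 each.
The weights sum to 5/6.
So P(the cheque in envelope 6 | the presenter opened envelope 1) = (1/6) / (5/6) = 1/5.

1/5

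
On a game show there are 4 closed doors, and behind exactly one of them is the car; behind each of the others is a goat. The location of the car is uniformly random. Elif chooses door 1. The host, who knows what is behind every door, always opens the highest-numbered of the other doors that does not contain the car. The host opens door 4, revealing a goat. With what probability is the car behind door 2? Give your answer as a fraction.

Consider each possible location of the car in turn.
If it is behind any of doors 1, 2, and 3 (prior 1/4 each): door 4 is the highest-numbered option available, probability 1; weight (1/4)·1 = 1/4 each.
If it is behind door 4 (prior 1/4): the host opened door 4, so this case is ruled out; weight (1/4)·0 = 0.
The weights sum to 3/4.
So P(the car behind door 2 | the host opened door 4) = (1/4) / (3/4) = 1/3.

1/3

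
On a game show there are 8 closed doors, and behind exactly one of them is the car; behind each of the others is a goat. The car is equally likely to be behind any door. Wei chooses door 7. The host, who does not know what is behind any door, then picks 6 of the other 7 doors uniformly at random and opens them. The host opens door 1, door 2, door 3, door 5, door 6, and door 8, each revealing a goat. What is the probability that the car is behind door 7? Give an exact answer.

Because the host chose which doors to open without knowing where the car is, the choice is independent of the prize location. Learning that none of the 6 opened doors holds the car simply rules out those 6 locations and leaves the remaining 2 doors still equally likely by symmetry.
So P(the car behind door 7) = 1/2.

1/2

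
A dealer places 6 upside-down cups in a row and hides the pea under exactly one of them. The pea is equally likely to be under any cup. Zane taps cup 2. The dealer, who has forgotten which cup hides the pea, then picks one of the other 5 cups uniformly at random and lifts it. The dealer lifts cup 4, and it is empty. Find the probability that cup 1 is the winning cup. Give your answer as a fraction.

1/5

Apply Bayes' rule, conditioning on where the pea actually is.
If it is under any of cups 1, 2, 3, 5, and 6 (prior 1/6 each): the dealer picks cup 4 with probability 1/5 regardless, and it is not the prize; weight (1/6)·(1/5) = 1/30 each.
If it is under cup 4 (prior 1/6): the dealer opened cup 4, so this case is ruled out; weight (1/6)·0 = 0.
The weights sum to 1/6.
So P(the pea under cup 1 | the dealer opened cup 4) = (1/30) / (1/6) = 1/5.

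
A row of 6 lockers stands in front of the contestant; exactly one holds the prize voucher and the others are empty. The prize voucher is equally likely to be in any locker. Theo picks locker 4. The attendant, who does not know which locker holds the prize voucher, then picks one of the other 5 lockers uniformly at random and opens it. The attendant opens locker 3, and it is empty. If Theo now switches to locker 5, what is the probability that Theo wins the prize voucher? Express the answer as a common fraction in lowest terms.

1/5

Because the attendant chose which locker to open without knowing where the prize voucher is, the choice is independent of the prize location. Learning that locker 3 does not hold the prize voucher simply rules out that one location and leaves the remaining 5 lockers still equally likely by symmetry.
So P(the prize voucher in locker 5) = 1/5.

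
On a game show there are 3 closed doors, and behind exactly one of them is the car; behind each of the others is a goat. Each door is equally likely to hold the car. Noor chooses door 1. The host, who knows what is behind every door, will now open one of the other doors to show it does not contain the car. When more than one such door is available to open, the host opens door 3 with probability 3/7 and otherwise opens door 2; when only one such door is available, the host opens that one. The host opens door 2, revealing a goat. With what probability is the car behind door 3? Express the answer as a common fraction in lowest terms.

7/11

Condition on the true location of the car.
If it is behind door 1 (prior 1/3): door 3 is available but not opened, probability 4/7; weight (1/3)·(4/7) = 4/21.
If it is behind door 2 (prior 1/3): the host opened door 2, so this case is ruled out; weight (1/3)·0 = 0.
If it is behind door 3 (prior 1/3): only door 2 is available, probability 1; weight (1/3)·1 = 1/3.
The weights sum to 11/21.
So P(the car behind door 3 | the host opened door 2) = (1/3) / (11/21) = 7/11.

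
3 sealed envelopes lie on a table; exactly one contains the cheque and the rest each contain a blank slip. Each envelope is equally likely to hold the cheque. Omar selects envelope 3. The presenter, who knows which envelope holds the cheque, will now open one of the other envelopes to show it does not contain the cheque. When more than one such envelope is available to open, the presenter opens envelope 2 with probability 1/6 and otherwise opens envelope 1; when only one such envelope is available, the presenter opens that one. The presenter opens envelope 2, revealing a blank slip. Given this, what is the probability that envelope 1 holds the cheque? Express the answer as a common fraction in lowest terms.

6/7

Condition on the true location of the cheque.
If it is in envelope 1 (prior 1/3): only envelope 2 is available, probability 1; weight (1/3)·1 = 1/3.
If it is in envelope 2 (prior 1/3): the presenter opened envelope 2, so this case is ruled out; weight (1/3)·0 = 0.
If it is in envelope 3 (prior 1/3): envelope 2 is available, opened with probability 1/6; weight (1/3)·(1/6) = 1/18.
The weights sum to 7/18.
So P(the cheque in envelope 1 | the presenter opened envelope 2) = (1/3) / (7/18) = 6/7.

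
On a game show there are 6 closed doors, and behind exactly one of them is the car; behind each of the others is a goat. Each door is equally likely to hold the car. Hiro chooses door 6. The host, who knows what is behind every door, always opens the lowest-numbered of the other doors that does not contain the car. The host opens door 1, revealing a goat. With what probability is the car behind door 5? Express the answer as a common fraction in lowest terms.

1/5

Consider each possible location of the car in turn.
If it is behind door 1 (prior 1/6): the host opened door 1, so this case is ruled out; weight (1/6)·0 = 0.
If it is behind any of doors 2, 3, 4, 5, and 6 (prior 1/6 each): door 1 is the lowest-numbered option available, probability 1; weight (1/6)·1 = 1/6 each.
The weights sum to 5/6.
So P(the car behind door 5 | the host opened door 1) = (1/6) / (5/6) = 1/5.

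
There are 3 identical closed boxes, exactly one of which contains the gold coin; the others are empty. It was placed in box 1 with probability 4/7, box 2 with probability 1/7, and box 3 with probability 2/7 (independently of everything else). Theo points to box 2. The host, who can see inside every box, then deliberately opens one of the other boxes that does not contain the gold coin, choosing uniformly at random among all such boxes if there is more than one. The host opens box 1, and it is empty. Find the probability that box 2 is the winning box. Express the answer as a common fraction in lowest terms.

1/5

Consider each possible location of the gold coin in turn.
If it is in box 1 (prior 4/7): the host opened box 1, so this case is ruled out; weight (4/7)·0 = 0.
If it is in box 2 (prior 1/7): the host has 2 equally likely choices, so probability 1/2; weight (1/7)·(1/2) = 1/14.
If it is in box 3 (prior 2/7): the host has no choice, probability 1; weight (2/7)·1 = 2/7.
The weights sum to 5/14.
So P(the gold coin in box 2 | the host opened box 1) = (1/14) / (5/14) = 1/5.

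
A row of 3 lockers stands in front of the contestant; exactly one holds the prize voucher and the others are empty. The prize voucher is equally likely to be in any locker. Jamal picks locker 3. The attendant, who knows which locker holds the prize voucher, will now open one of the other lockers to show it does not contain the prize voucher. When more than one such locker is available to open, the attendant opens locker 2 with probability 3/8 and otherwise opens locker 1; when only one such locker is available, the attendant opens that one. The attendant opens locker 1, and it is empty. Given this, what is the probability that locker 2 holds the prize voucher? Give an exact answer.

Condition on the true location of the prize voucher.
If it is in locker 1 (prior 1/3): the attendant opened locker 1, so this case is ruled out; weight (1/3)·0 = 0.
If it is in locker 2 (prior 1/3): only locker 1 is available, probability 1; weight (1/3)·1 = 1/3.
If it is in locker 3 (prior 1/3): locker 2 is available but not opened, probability 5/8; weight (1/3)·(5/8) = 5/24.
The weights sum to 13/24.
So P(the prize voucher in locker 2 | the attendant opened locker 1) = (1/3) / (13/24) = 8/13.

8/13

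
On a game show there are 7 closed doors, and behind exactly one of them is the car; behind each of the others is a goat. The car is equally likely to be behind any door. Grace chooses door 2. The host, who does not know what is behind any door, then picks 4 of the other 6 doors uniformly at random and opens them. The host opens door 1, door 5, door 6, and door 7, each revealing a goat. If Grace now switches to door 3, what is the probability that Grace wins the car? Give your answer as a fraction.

Consider each possible location of the car in turn.
If it is behind any of doors 1, 5, 6, and 7 (prior 1/7 each): that door was opened and seen not to hold the prize — ruled out; weight (1/7)·0 = 0 each.
If it is behind any of doors 2, 3, and 4 (prior 1/7 each): the host picks exactly this set with probability 1/15 regardless, and none is the prize; weight (1/7)·(1/15) = 1/105 each.
The weights sum to 1/35.
So P(the car behind door 3 | the host opened door 1, door 5, door 6, and door 7) = (1/105) / (1/35) = 1/3.

1/3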